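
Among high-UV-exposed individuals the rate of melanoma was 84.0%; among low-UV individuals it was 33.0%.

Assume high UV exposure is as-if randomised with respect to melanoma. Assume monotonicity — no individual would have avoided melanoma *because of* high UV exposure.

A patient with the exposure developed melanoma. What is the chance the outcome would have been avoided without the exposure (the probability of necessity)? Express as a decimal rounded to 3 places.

p₁ = 0.84, p₀ = 0.33.
Under exogeneity and monotonicity, PN = (p₁ − p₀) / p₁.
PN = (0.84 − 0.33) / 0.84 = 0.51 / 0.84 ≈ 0.6071

PN ≈ 0.607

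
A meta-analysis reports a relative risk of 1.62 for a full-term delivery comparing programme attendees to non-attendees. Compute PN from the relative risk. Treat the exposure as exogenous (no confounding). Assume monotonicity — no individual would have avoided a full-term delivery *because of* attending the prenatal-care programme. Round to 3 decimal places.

PN ≈ 0.383

Under exogeneity and monotonicity, PN = (RR − 1) / RR = 1 − 1/RR.
PN = (1.62 − 1) / 1.62 = 0.62 / 1.62 ≈ 0.3827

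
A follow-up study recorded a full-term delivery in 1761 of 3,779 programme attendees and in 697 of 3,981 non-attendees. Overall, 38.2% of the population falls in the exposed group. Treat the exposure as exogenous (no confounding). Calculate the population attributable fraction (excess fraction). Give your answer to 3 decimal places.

PAF ≈ 0.388

p₁ = P(outcome | exposed) = 1761/3779 = 0.466
p₀ = P(outcome | unexposed) = 697/3981 = 0.17508
Overall risk P(Y=1) = π·p₁ + (1−π)·p₀ = 0.382×0.466 + 0.618×0.17508 = 0.28621.
Under exogeneity, PAF = [P(Y=1) − p₀] / P(Y=1).
PAF = (0.28621 − 0.17508) / 0.28621 ≈ 0.3883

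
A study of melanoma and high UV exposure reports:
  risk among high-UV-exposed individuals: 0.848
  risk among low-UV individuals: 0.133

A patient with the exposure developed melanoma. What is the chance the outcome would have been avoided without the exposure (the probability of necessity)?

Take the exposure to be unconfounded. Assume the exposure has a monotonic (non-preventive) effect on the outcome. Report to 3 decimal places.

PN ≈ 0.843

Let p₁ = 0.848, p₀ = 0.133.
Under exogeneity and monotonicity, PN = (p₁ − p₀) / p₁.
PN = (0.848 − 0.133) / 0.848 = 0.715 / 0.848 ≈ 0.8432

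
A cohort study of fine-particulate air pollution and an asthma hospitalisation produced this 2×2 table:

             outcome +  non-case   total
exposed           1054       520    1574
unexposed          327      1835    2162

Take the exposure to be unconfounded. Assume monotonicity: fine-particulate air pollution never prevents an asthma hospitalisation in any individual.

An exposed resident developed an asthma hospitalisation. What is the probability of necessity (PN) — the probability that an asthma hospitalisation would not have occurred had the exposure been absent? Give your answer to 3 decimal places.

p₁ = P(outcome | exposed) = 1054/1574 = 0.66963
p₀ = P(outcome | unexposed) = 327/2162 = 0.15125
Under exogeneity and monotonicity, PN = (p₁ − p₀)/p₁.
PN = (0.66963 − 0.15125) / 0.66963 ≈ 0.7741

PN ≈ 0.774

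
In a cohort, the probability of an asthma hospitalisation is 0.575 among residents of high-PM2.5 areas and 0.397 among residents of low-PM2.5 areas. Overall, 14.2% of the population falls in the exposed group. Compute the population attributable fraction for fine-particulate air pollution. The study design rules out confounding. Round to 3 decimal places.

Let p₁ = 0.575, p₀ = 0.397.
Overall risk P(Y=1) = π·p₁ + (1−π)·p₀ = 0.142×0.575 + 0.858×0.397 = 0.42228.
Under exogeneity, PAF = [P(Y=1) − p₀] / P(Y=1).
PAF = (0.42228 − 0.397) / 0.42228 ≈ 0.0599

PAF ≈ 0.060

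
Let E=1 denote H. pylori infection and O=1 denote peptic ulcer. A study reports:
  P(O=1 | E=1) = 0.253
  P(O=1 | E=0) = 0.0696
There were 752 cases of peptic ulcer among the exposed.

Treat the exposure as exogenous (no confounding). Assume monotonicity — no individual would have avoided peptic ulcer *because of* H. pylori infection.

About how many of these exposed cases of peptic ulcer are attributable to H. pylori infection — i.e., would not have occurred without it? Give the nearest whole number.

about 545 cases

Let p₁ = 0.253, p₀ = 0.0696.
PN = (p₁ − p₀)/p₁ = (0.253 − 0.0696) / 0.253 ≈ 0.72490.
Attributable cases ≈ PN × (exposed cases) = 0.72490 × 752 ≈ 545.13.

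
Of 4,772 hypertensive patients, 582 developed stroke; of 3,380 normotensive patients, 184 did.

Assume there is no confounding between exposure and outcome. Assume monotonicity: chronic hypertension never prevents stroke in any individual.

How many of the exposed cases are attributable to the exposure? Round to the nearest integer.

p₁ = P(outcome | exposed) = 582/4772 = 0.12196
p₀ = P(outcome | unexposed) = 184/3380 = 0.054438
PN = (p₁ − p₀)/p₁ = (0.12196 − 0.054438) / 0.12196 ≈ 0.55365.
Attributable cases ≈ PN × (exposed cases) = 0.55365 × 582 ≈ 322.22.

about 322 cases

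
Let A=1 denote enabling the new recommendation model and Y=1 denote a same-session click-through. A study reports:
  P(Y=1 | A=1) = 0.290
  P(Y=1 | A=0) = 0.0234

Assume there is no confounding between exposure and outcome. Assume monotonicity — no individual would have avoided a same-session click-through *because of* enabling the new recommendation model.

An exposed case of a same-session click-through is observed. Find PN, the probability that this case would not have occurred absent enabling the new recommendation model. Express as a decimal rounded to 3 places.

Let p₁ = 0.29, p₀ = 0.0234.
Under exogeneity and monotonicity, PN = (p₁ − p₀) / p₁.
PN = (0.29 − 0.0234) / 0.29 = 0.2666 / 0.29 ≈ 0.9193

PN ≈ 0.919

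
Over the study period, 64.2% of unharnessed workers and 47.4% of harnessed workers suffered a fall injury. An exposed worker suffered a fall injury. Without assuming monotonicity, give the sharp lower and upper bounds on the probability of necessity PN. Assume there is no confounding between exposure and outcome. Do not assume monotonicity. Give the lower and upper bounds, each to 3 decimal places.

p₁ = 0.642, p₀ = 0.474.
Under exogeneity alone the bounds on PN are max{0,(p₁−p₀)/p₁} ≤ PN ≤ min{1,(1−p₀)/p₁}.
  lower = (p₁ − p₀)/p₁ = 0.168 / 0.642 ≈ 0.2617
  upper = min{1, (1 − p₀)/p₁} = 0.526 / 0.642 ≈ 0.8193

0.262 ≤ PN ≤ 0.819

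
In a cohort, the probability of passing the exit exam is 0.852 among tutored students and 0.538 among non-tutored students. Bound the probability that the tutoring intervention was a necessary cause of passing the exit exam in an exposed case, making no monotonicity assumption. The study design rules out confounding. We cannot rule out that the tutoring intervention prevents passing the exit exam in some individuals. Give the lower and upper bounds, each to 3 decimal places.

0.369 ≤ PN ≤ 0.542

Let p₁ = 0.852, p₀ = 0.538.
Under exogeneity alone the bounds on PN are max{0,(p₁−p₀)/p₁} ≤ PN ≤ min{1,(1−p₀)/p₁}.
  lower = (p₁ − p₀)/p₁ = 0.314 / 0.852 ≈ 0.3685
  upper = min{1, (1 − p₀)/p₁} = 0.462 / 0.852 ≈ 0.5423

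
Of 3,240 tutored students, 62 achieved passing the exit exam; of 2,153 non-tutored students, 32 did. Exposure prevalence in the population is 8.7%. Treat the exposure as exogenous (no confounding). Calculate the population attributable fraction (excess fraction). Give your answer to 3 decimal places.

p₁ = P(outcome | exposed) = 62/3240 = 0.019136
p₀ = P(outcome | unexposed) = 32/2153 = 0.014863
Overall risk P(Y=1) = π·p₁ + (1−π)·p₀ = 0.087×0.019136 + 0.913×0.014863 = 0.015235.
Under exogeneity, PAF = [P(Y=1) − p₀] / P(Y=1).
PAF = (0.015235 − 0.014863) / 0.015235 ≈ 0.0244

PAF ≈ 0.024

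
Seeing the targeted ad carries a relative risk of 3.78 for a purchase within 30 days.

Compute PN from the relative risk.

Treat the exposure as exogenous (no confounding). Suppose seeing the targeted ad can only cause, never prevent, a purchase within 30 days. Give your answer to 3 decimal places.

PN ≈ 0.735

Under exogeneity and monotonicity, PN = (RR − 1) / RR = 1 − 1/RR.
PN = (3.78 − 1) / 3.78 = 2.78 / 3.78 ≈ 0.7354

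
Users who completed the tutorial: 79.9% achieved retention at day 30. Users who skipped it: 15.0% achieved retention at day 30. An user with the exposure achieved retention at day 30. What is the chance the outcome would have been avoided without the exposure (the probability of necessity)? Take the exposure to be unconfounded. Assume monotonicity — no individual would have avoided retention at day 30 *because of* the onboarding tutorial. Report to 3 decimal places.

PN ≈ 0.812

p₁ = 0.799, p₀ = 0.15.
Under exogeneity and monotonicity, PN = (p₁ − p₀) / p₁.
PN = (0.799 − 0.15) / 0.799 = 0.649 / 0.799 ≈ 0.8123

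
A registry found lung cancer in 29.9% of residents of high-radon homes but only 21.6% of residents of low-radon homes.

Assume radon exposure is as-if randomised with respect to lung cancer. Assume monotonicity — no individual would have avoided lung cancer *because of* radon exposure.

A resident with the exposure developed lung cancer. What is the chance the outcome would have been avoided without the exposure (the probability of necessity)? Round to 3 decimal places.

PN ≈ 0.278

p₁ = 0.299, p₀ = 0.216.
Under exogeneity and monotonicity, PN = (p₁ − p₀) / p₁.
PN = (0.299 − 0.216) / 0.299 = 0.083 / 0.299 ≈ 0.2776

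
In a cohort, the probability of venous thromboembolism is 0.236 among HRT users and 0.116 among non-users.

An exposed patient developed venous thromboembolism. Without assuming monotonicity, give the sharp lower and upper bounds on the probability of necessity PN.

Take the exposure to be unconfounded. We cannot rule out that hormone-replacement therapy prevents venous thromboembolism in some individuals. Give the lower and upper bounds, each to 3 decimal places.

Let p₁ = 0.236, p₀ = 0.116.
Under exogeneity alone the bounds on PN are max{0,(p₁−p₀)/p₁} ≤ PN ≤ min{1,(1−p₀)/p₁}.
  lower = (p₁ − p₀)/p₁ = 0.12 / 0.236 ≈ 0.5085
  upper = min{1, (1 − p₀)/p₁} = 0.884 / 0.236 ≈ 3.7458 → capped at 1

0.508 ≤ PN ≤ 1.000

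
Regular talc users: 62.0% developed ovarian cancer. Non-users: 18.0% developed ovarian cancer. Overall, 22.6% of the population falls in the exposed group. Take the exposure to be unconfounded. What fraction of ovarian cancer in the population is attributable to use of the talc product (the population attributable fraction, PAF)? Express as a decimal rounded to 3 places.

PAF ≈ 0.356

p₁ = 0.62, p₀ = 0.18.
Overall risk P(Y=1) = π·p₁ + (1−π)·p₀ = 0.226×0.62 + 0.774×0.18 = 0.27944.
Under exogeneity, PAF = [P(Y=1) − p₀] / P(Y=1).
PAF = (0.27944 − 0.18) / 0.27944 ≈ 0.3559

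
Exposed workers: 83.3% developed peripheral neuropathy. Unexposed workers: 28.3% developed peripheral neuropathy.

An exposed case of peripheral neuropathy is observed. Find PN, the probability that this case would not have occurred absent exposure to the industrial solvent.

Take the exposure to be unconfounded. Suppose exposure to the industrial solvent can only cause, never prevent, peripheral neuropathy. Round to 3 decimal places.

p₁ = 0.833, p₀ = 0.283.
Under exogeneity and monotonicity, PN = (p₁ − p₀) / p₁.
PN = (0.833 − 0.283) / 0.833 = 0.55 / 0.833 ≈ 0.6603

PN ≈ 0.660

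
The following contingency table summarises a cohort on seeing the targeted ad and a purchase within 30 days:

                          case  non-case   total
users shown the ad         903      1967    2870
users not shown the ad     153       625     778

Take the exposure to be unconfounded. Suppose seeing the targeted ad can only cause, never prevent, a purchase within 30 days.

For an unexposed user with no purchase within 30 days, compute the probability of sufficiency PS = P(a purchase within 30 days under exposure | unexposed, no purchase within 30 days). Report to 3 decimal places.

PS ≈ 0.147

p₁ = P(outcome | exposed) = 903/2870 = 0.31463
p₀ = P(outcome | unexposed) = 153/778 = 0.19666
Under exogeneity and monotonicity, PS = (p₁ − p₀)/(1 − p₀).
PS = (0.31463 − 0.19666) / 0.80334 ≈ 0.1469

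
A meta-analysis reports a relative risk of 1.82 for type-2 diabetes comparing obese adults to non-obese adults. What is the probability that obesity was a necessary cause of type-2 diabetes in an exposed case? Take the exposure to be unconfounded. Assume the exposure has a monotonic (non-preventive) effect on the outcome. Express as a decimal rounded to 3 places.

PN ≈ 0.451

Under exogeneity and monotonicity, PN = (RR − 1) / RR = 1 − 1/RR.
PN = (1.82 − 1) / 1.82 = 0.82 / 1.82 ≈ 0.4505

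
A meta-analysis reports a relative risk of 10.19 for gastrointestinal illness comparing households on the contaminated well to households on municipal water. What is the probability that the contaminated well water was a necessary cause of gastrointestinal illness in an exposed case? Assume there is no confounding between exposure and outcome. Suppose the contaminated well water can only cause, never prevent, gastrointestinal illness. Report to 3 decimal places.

PN ≈ 0.902

Under exogeneity and monotonicity, PN = (RR − 1) / RR = 1 − 1/RR.
PN = (10.19 − 1) / 10.19 = 9.19 / 10.19 ≈ 0.9019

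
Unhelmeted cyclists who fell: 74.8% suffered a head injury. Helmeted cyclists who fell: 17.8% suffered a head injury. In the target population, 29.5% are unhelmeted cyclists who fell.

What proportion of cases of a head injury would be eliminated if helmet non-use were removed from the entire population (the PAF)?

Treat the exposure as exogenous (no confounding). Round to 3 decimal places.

PAF ≈ 0.486

p₁ = 0.748, p₀ = 0.178.
Overall risk P(Y=1) = π·p₁ + (1−π)·p₀ = 0.295×0.748 + 0.705×0.178 = 0.34615.
Under exogeneity, PAF = [P(Y=1) − p₀] / P(Y=1).
PAF = (0.34615 − 0.178) / 0.34615 ≈ 0.4858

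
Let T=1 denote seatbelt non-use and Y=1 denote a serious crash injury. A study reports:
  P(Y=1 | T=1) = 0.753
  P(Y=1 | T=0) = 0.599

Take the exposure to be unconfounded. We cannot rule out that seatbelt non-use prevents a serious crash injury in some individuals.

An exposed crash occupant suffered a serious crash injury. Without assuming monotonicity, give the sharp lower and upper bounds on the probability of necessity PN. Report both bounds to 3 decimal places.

Let p₁ = 0.753, p₀ = 0.599.
Under exogeneity alone the bounds on PN are max{0,(p₁−p₀)/p₁} ≤ PN ≤ min{1,(1−p₀)/p₁}.
  lower = (p₁ − p₀)/p₁ = 0.154 / 0.753 ≈ 0.2045
  upper = min{1, (1 − p₀)/p₁} = 0.401 / 0.753 ≈ 0.5325

0.205 ≤ PN ≤ 0.533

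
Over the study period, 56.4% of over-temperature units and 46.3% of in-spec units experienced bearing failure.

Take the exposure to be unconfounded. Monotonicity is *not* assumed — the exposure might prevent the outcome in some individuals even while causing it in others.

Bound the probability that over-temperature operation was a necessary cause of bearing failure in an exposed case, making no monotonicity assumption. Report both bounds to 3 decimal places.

0.179 ≤ PN ≤ 0.952

p₁ = 0.564, p₀ = 0.463.
Under exogeneity alone the bounds on PN are max{0,(p₁−p₀)/p₁} ≤ PN ≤ min{1,(1−p₀)/p₁}.
  lower = (p₁ − p₀)/p₁ = 0.101 / 0.564 ≈ 0.1791
  upper = min{1, (1 − p₀)/p₁} = 0.537 / 0.564 ≈ 0.9521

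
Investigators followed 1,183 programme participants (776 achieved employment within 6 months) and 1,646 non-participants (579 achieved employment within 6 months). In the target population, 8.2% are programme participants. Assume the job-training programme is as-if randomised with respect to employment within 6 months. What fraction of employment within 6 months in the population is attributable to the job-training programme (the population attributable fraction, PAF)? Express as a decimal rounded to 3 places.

p₁ = P(outcome | exposed) = 776/1183 = 0.65596
p₀ = P(outcome | unexposed) = 579/1646 = 0.35176
Overall risk P(Y=1) = π·p₁ + (1−π)·p₀ = 0.082×0.65596 + 0.918×0.35176 = 0.37671.
Under exogeneity, PAF = [P(Y=1) − p₀] / P(Y=1).
PAF = (0.37671 − 0.35176) / 0.37671 ≈ 0.0662

PAF ≈ 0.066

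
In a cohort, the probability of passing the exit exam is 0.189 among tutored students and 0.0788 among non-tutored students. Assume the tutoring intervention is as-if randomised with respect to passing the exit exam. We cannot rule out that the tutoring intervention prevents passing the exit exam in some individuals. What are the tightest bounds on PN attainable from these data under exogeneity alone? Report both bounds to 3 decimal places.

0.583 ≤ PN ≤ 1.000

Let p₁ = 0.189, p₀ = 0.0788.
Under exogeneity alone the bounds on PN are max{0,(p₁−p₀)/p₁} ≤ PN ≤ min{1,(1−p₀)/p₁}.
  lower = (p₁ − p₀)/p₁ = 0.1102 / 0.189 ≈ 0.5831
  upper = min{1, (1 − p₀)/p₁} = 0.9212 / 0.189 ≈ 4.8741 → capped at 1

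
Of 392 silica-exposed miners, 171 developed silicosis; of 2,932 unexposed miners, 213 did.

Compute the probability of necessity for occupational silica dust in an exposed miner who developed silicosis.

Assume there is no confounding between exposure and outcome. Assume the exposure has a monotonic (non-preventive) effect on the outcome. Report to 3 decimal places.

p₁ = P(outcome | exposed) = 171/392 = 0.43622
p₀ = P(outcome | unexposed) = 213/2932 = 0.072647
Under exogeneity and monotonicity, PN = (p₁ − p₀) / p₁.
PN = (0.43622 − 0.072647) / 0.43622 = 0.36358 / 0.43622 ≈ 0.8335

PN ≈ 0.833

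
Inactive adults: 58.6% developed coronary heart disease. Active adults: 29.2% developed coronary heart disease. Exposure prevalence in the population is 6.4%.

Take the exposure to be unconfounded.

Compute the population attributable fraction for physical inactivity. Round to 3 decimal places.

p₁ = 0.586, p₀ = 0.292.
Overall risk P(Y=1) = π·p₁ + (1−π)·p₀ = 0.064×0.586 + 0.936×0.292 = 0.31082.
Under exogeneity, PAF = [P(Y=1) − p₀] / P(Y=1).
PAF = (0.31082 − 0.292) / 0.31082 ≈ 0.0605

PAF ≈ 0.061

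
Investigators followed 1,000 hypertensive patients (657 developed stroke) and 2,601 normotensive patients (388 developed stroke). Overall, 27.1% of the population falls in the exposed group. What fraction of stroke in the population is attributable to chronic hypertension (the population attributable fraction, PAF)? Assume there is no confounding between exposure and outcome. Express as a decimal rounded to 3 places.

PAF ≈ 0.480

p₁ = P(outcome | exposed) = 657/1000 = 0.657
p₀ = P(outcome | unexposed) = 388/2601 = 0.14917
Overall risk P(Y=1) = π·p₁ + (1−π)·p₀ = 0.271×0.657 + 0.729×0.14917 = 0.28679.
Under exogeneity, PAF = [P(Y=1) − p₀] / P(Y=1).
PAF = (0.28679 − 0.14917) / 0.28679 ≈ 0.4799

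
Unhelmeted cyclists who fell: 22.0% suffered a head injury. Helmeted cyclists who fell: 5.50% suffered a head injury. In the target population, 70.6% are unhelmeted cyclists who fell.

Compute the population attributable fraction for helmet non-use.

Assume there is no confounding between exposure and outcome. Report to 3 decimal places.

p₁ = 0.22, p₀ = 0.055.
Overall risk P(Y=1) = π·p₁ + (1−π)·p₀ = 0.706×0.22 + 0.294×0.055 = 0.17149.
Under exogeneity, PAF = [P(Y=1) − p₀] / P(Y=1).
PAF = (0.17149 − 0.055) / 0.17149 ≈ 0.6793

PAF ≈ 0.679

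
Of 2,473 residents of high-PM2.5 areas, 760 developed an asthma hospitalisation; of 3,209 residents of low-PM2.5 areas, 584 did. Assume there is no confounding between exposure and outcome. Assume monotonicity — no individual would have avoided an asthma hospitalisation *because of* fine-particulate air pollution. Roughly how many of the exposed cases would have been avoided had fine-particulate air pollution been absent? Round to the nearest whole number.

p₁ = P(outcome | exposed) = 760/2473 = 0.30732
p₀ = P(outcome | unexposed) = 584/3209 = 0.18199
PN = (p₁ − p₀)/p₁ = (0.30732 − 0.18199) / 0.30732 ≈ 0.40782.
Attributable cases ≈ PN × (exposed cases) = 0.40782 × 760 ≈ 309.94.

about 310 cases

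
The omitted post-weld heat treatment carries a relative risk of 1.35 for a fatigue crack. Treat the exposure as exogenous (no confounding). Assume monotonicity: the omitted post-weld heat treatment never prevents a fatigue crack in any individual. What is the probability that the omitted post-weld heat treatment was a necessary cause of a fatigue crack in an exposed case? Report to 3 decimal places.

PN ≈ 0.259

Under exogeneity and monotonicity, PN = (RR − 1) / RR = 1 − 1/RR.
PN = (1.35 − 1) / 1.35 = 0.35 / 1.35 ≈ 0.2593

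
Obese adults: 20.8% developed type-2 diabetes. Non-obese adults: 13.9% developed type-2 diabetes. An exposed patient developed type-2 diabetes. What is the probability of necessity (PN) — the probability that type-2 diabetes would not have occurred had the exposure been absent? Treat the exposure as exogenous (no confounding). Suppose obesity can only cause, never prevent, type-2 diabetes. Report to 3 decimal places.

p₁ = 0.208, p₀ = 0.139.
Under exogeneity and monotonicity, PN = (p₁ − p₀) / p₁.
PN = (0.208 − 0.139) / 0.208 = 0.069 / 0.208 ≈ 0.3317

PN ≈ 0.332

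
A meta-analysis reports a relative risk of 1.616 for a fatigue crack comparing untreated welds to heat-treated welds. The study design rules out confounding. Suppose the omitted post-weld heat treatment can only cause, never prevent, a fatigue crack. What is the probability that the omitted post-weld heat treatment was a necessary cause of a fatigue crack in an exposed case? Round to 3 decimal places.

Under exogeneity and monotonicity, PN = (RR − 1) / RR = 1 − 1/RR.
PN = (1.616 − 1) / 1.616 = 0.616 / 1.616 ≈ 0.3812

PN ≈ 0.381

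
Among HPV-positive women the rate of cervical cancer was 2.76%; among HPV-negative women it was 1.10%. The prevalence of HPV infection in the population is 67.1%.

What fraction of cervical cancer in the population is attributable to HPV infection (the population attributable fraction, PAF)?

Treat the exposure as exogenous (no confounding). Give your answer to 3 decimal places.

p₁ = 0.0276, p₀ = 0.011.
Overall risk P(Y=1) = π·p₁ + (1−π)·p₀ = 0.671×0.0276 + 0.329×0.011 = 0.022139.
Under exogeneity, PAF = [P(Y=1) − p₀] / P(Y=1).
PAF = (0.022139 − 0.011) / 0.022139 ≈ 0.5031

PAF ≈ 0.503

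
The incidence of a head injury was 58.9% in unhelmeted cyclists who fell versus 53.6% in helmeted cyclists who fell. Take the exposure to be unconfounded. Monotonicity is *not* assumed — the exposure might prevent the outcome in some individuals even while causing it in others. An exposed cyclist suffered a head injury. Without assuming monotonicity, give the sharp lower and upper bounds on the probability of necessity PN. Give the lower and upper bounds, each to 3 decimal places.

p₁ = 0.589, p₀ = 0.536.
Under exogeneity alone the bounds on PN are max{0,(p₁−p₀)/p₁} ≤ PN ≤ min{1,(1−p₀)/p₁}.
  lower = (p₁ − p₀)/p₁ = 0.053 / 0.589 ≈ 0.0900
  upper = min{1, (1 − p₀)/p₁} = 0.464 / 0.589 ≈ 0.7878

0.090 ≤ PN ≤ 0.788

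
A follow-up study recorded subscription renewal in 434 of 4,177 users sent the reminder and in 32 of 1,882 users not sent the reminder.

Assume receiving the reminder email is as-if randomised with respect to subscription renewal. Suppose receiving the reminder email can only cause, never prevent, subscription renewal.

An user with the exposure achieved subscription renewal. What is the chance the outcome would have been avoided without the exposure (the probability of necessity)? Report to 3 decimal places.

PN ≈ 0.836

p₁ = P(outcome | exposed) = 434/4177 = 0.1039
p₀ = P(outcome | unexposed) = 32/1882 = 0.017003
Under exogeneity and monotonicity, PN = (p₁ − p₀) / p₁.
PN = (0.1039 − 0.017003) / 0.1039 = 0.086899 / 0.1039 ≈ 0.8364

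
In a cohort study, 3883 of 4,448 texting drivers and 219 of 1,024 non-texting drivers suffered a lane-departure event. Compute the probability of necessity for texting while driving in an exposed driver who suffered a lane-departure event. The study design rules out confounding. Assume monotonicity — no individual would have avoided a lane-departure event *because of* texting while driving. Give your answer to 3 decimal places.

p₁ = P(outcome | exposed) = 3883/4448 = 0.87298
p₀ = P(outcome | unexposed) = 219/1024 = 0.21387
Under exogeneity and monotonicity, PN = (p₁ − p₀) / p₁.
PN = (0.87298 − 0.21387) / 0.87298 = 0.65911 / 0.87298 ≈ 0.7550

PN ≈ 0.755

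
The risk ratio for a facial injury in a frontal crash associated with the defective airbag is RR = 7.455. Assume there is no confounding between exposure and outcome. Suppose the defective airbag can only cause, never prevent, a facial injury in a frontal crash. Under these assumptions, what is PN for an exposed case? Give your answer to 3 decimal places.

Under exogeneity and monotonicity, PN = (RR − 1) / RR = 1 − 1/RR.
PN = (7.455 − 1) / 7.455 = 6.455 / 7.455 ≈ 0.8659

PN ≈ 0.866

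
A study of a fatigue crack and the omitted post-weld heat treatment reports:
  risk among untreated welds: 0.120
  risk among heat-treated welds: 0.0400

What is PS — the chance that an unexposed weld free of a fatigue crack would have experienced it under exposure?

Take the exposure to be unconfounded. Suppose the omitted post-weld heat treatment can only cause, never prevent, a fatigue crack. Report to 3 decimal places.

PS ≈ 0.083

Let p₁ = 0.12, p₀ = 0.04.
Under exogeneity and monotonicity, PS = (p₁ − p₀) / (1 − p₀).
PS = (0.12 − 0.04) / (1 − 0.04) = 0.08 / 0.96 ≈ 0.0833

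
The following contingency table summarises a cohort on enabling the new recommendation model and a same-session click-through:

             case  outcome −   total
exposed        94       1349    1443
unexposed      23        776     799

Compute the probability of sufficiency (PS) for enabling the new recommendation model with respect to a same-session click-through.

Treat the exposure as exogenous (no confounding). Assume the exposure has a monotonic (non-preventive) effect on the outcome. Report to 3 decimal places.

PS ≈ 0.037

p₁ = P(outcome | exposed) = 94/1443 = 0.065142
p₀ = P(outcome | unexposed) = 23/799 = 0.028786
Under exogeneity and monotonicity, PS = (p₁ − p₀)/(1 − p₀).
PS = (0.065142 − 0.028786) / 0.97121 ≈ 0.0374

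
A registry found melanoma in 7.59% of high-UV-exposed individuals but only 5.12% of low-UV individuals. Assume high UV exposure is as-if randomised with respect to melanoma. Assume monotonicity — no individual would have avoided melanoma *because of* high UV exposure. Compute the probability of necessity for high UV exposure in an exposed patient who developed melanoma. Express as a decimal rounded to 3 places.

PN ≈ 0.325

p₁ = 0.0759, p₀ = 0.0512.
Under exogeneity and monotonicity, PN = (p₁ − p₀) / p₁.
PN = (0.0759 − 0.0512) / 0.0759 = 0.0247 / 0.0759 ≈ 0.3254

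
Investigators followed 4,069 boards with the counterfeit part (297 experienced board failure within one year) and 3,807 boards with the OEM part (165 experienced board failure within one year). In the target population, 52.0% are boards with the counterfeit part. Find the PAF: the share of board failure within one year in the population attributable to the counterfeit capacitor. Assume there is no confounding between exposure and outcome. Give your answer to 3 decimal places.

PAF ≈ 0.262

p₁ = P(outcome | exposed) = 297/4069 = 0.072991
p₀ = P(outcome | unexposed) = 165/3807 = 0.043341
Overall risk P(Y=1) = π·p₁ + (1−π)·p₀ = 0.52×0.072991 + 0.48×0.043341 = 0.058759.
Under exogeneity, PAF = [P(Y=1) − p₀] / P(Y=1).
PAF = (0.058759 − 0.043341) / 0.058759 ≈ 0.2624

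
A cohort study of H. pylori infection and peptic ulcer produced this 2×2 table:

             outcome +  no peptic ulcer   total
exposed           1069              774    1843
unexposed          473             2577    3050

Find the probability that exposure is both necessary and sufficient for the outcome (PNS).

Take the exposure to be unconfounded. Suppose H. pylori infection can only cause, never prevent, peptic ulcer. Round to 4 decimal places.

PNS ≈ 0.4250

p₁ = P(outcome | exposed) = 1069/1843 = 0.58003
p₀ = P(outcome | unexposed) = 473/3050 = 0.15508
Under exogeneity and monotonicity, PNS = p₁ − p₀.
PNS = 0.58003 − 0.15508 = 0.42495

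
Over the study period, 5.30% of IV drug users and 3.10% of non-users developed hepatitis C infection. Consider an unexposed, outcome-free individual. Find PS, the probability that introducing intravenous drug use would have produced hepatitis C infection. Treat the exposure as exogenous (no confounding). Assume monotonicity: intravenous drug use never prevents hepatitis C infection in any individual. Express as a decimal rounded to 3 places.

p₁ = 0.053, p₀ = 0.031.
Under exogeneity and monotonicity, PS = (p₁ − p₀) / (1 − p₀).
PS = (0.053 − 0.031) / (1 − 0.031) = 0.022 / 0.969 ≈ 0.0227

PS ≈ 0.023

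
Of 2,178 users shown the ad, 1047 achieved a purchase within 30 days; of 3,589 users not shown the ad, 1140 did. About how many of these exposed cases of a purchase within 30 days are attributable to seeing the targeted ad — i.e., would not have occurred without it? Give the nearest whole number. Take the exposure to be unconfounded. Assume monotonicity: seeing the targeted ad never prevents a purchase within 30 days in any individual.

p₁ = P(outcome | exposed) = 1047/2178 = 0.48072
p₀ = P(outcome | unexposed) = 1140/3589 = 0.31764
PN = (p₁ − p₀)/p₁ = (0.48072 − 0.31764) / 0.48072 ≈ 0.33924.
Attributable cases ≈ PN × (exposed cases) = 0.33924 × 1047 ≈ 355.19.

about 355 cases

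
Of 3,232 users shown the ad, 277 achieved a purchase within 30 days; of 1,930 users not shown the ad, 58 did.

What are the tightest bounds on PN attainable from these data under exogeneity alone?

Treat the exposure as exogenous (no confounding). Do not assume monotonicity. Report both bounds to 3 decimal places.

0.649 ≤ PN ≤ 1.000

p₁ = P(outcome | exposed) = 277/3232 = 0.085705
p₀ = P(outcome | unexposed) = 58/1930 = 0.030052
Under exogeneity alone the bounds on PN are max{0,(p₁−p₀)/p₁} ≤ PN ≤ min{1,(1−p₀)/p₁}.
  lower = (p₁ − p₀)/p₁ = 0.055654 / 0.085705 ≈ 0.6494
  upper = min{1, (1 − p₀)/p₁} = 0.96995 / 0.085705 ≈ 11.3172 → capped at 1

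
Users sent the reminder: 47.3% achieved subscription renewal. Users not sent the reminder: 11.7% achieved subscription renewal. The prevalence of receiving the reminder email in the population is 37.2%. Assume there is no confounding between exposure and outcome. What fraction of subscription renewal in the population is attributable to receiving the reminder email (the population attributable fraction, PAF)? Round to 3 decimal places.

p₁ = 0.473, p₀ = 0.117.
Overall risk P(Y=1) = π·p₁ + (1−π)·p₀ = 0.372×0.473 + 0.628×0.117 = 0.24943.
Under exogeneity, PAF = [P(Y=1) − p₀] / P(Y=1).
PAF = (0.24943 − 0.117) / 0.24943 ≈ 0.5309

PAF ≈ 0.531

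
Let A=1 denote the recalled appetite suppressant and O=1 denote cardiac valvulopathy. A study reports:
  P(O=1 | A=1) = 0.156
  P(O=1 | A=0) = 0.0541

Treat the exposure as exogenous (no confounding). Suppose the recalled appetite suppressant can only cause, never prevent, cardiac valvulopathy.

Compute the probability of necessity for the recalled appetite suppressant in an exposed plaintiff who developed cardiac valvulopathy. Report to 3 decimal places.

Let p₁ = 0.156, p₀ = 0.0541.
Under exogeneity and monotonicity, PN = (p₁ − p₀) / p₁.
PN = (0.156 − 0.0541) / 0.156 = 0.1019 / 0.156 ≈ 0.6532

PN ≈ 0.653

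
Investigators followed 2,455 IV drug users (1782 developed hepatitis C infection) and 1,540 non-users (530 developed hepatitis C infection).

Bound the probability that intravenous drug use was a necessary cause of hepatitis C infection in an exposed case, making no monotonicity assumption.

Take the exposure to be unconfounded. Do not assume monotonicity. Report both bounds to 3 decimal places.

0.526 ≤ PN ≤ 0.904

p₁ = P(outcome | exposed) = 1782/2455 = 0.72587
p₀ = P(outcome | unexposed) = 530/1540 = 0.34416
Under exogeneity alone the bounds on PN are max{0,(p₁−p₀)/p₁} ≤ PN ≤ min{1,(1−p₀)/p₁}.
  lower = (p₁ − p₀)/p₁ = 0.38171 / 0.72587 ≈ 0.5259
  upper = min{1, (1 − p₀)/p₁} = 0.65584 / 0.72587 ≈ 0.9035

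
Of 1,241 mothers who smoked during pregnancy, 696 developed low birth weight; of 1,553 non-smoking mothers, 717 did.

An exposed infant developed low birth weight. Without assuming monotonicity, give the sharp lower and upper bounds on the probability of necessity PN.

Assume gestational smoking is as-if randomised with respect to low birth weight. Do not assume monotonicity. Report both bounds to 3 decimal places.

0.177 ≤ PN ≤ 0.960

p₁ = P(outcome | exposed) = 696/1241 = 0.56084
p₀ = P(outcome | unexposed) = 717/1553 = 0.46169
Under exogeneity alone the bounds on PN are max{0,(p₁−p₀)/p₁} ≤ PN ≤ min{1,(1−p₀)/p₁}.
  lower = (p₁ − p₀)/p₁ = 0.099151 / 0.56084 ≈ 0.1768
  upper = min{1, (1 − p₀)/p₁} = 0.53831 / 0.56084 ≈ 0.9598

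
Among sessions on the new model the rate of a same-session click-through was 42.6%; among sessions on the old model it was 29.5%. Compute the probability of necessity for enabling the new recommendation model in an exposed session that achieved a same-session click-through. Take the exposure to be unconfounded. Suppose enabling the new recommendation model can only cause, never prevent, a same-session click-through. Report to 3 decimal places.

p₁ = 0.426, p₀ = 0.295.
Under exogeneity and monotonicity, PN = (p₁ − p₀) / p₁.
PN = (0.426 − 0.295) / 0.426 = 0.131 / 0.426 ≈ 0.3075

PN ≈ 0.308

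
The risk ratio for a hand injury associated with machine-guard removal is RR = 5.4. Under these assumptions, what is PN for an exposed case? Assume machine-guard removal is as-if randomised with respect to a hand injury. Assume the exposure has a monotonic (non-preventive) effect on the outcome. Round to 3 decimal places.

PN ≈ 0.815

Under exogeneity and monotonicity, PN = (RR − 1) / RR = 1 − 1/RR.
PN = (5.4 − 1) / 5.4 = 4.4 / 5.4 ≈ 0.8148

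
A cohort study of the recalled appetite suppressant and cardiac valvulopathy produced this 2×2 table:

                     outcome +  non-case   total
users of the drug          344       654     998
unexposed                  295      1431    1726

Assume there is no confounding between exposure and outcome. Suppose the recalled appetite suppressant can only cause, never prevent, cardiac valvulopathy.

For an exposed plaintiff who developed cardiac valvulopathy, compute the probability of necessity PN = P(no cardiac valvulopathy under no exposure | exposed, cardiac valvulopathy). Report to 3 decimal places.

p₁ = P(outcome | exposed) = 344/998 = 0.34469
p₀ = P(outcome | unexposed) = 295/1726 = 0.17092
Under exogeneity and monotonicity, PN = (p₁ − p₀)/p₁.
PN = (0.34469 − 0.17092) / 0.34469 ≈ 0.5041

PN ≈ 0.504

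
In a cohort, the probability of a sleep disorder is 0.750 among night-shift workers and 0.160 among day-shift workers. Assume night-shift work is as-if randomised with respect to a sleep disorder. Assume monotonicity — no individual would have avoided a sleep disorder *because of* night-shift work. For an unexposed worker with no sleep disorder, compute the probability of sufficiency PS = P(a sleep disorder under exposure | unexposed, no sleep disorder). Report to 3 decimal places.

PS ≈ 0.702

Let p₁ = 0.75, p₀ = 0.16.
Under exogeneity and monotonicity, PS = (p₁ − p₀) / (1 − p₀).
PS = (0.75 − 0.16) / (1 − 0.16) = 0.59 / 0.84 ≈ 0.7024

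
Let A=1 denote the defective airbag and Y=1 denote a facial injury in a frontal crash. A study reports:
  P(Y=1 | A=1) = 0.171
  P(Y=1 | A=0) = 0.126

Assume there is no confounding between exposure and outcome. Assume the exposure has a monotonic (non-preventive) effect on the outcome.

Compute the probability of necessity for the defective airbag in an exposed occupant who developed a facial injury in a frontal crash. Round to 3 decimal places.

PN ≈ 0.263

Let p₁ = 0.171, p₀ = 0.126.
Under exogeneity and monotonicity, PN = (p₁ − p₀) / p₁.
PN = (0.171 − 0.126) / 0.171 = 0.045 / 0.171 ≈ 0.2632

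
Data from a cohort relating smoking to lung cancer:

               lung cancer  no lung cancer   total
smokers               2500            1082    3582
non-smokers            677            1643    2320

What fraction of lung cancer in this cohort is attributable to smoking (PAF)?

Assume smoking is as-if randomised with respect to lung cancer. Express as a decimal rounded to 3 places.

p₁ = P(outcome | exposed) = 2500/3582 = 0.69793
p₀ = P(outcome | unexposed) = 677/2320 = 0.29181
Exposure prevalence π = 3582/5902 = 0.60691; overall risk P(Y=1) = 0.53829.
Under exogeneity, PAF = [P(Y=1) − p₀]/P(Y=1).
PAF = (0.53829 − 0.29181) / 0.53829 ≈ 0.4579

PAF ≈ 0.458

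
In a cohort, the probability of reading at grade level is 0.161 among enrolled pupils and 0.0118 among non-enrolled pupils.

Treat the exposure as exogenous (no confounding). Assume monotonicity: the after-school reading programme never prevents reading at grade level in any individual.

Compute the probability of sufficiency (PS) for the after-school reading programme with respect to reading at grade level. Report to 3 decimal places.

PS ≈ 0.151

Let p₁ = 0.161, p₀ = 0.0118.
Under exogeneity and monotonicity, PS = (p₁ − p₀) / (1 − p₀).
PS = (0.161 − 0.0118) / (1 − 0.0118) = 0.1492 / 0.9882 ≈ 0.1510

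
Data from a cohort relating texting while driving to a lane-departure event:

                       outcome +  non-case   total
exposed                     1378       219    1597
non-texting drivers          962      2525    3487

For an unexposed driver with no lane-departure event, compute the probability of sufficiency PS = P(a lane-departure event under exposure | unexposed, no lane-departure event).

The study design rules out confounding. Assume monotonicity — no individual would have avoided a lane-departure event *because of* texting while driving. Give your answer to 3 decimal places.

PS ≈ 0.811

p₁ = P(outcome | exposed) = 1378/1597 = 0.86287
p₀ = P(outcome | unexposed) = 962/3487 = 0.27588
Under exogeneity and monotonicity, PS = (p₁ − p₀) / (1 − p₀).
PS = (0.86287 − 0.27588) / (1 − 0.27588) = 0.58699 / 0.72412 ≈ 0.8106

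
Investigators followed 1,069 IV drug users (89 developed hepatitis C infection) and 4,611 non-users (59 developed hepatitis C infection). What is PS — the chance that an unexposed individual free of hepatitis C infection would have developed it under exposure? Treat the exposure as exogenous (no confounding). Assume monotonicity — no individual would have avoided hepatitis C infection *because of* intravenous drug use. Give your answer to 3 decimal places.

p₁ = P(outcome | exposed) = 89/1069 = 0.083255
p₀ = P(outcome | unexposed) = 59/4611 = 0.012795
Under exogeneity and monotonicity, PS = (p₁ − p₀) / (1 − p₀).
PS = (0.083255 − 0.012795) / (1 − 0.012795) = 0.07046 / 0.9872 ≈ 0.0714

PS ≈ 0.071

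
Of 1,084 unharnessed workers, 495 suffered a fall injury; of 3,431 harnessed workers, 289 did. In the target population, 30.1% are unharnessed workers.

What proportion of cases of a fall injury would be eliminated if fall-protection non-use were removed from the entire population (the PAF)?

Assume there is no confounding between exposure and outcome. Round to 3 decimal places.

PAF ≈ 0.571

p₁ = P(outcome | exposed) = 495/1084 = 0.45664
p₀ = P(outcome | unexposed) = 289/3431 = 0.084232
Overall risk P(Y=1) = π·p₁ + (1−π)·p₀ = 0.301×0.45664 + 0.699×0.084232 = 0.19633.
Under exogeneity, PAF = [P(Y=1) − p₀] / P(Y=1).
PAF = (0.19633 − 0.084232) / 0.19633 ≈ 0.5710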